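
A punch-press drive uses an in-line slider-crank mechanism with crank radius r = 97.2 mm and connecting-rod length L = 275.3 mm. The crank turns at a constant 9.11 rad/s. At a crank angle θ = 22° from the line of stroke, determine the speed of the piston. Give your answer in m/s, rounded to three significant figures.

0.441

ω = 9.11 rad/s
For an in-line slider-crank, x = r cosθ + √(L² − r² sin²θ), so v = −rω sinθ·[1 + r cosθ/√(L² − r² sin²θ)].
With r = 0.0972 m, L = 0.2753 m, θ = 22°: √(L² − r² sin²θ) = 0.27288 m.
v = −0.0972·9.11·0.37461·[1 + 0.0972·0.92718/0.27288] = -0.44126 m/s.
|v| = 0.44126 m/s.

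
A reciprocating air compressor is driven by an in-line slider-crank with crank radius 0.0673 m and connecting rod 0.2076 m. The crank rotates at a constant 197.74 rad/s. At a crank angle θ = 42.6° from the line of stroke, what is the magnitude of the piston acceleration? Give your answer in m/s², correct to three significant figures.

ω = 197.7 rad/s
x(θ) = r cosθ + √(L² − r² sin²θ); with ω constant, a = ω²·d²x/dθ².
d²x/dθ² = −r cosθ − r²(cos2θ)/√u − r⁴ sin²2θ/(4u^{3/2}),  u = L² − r² sin²θ = 0.0410226 m².
Substituting r = 0.0673 m, L = 0.2076 m, θ = 42.6°: d²x/dθ² = -0.052024 m.
a = ω²·d²x/dθ² = (197.7)²·(-0.052024) = -2034.2 m/s²;  |a| = 2034.2 m/s².

2030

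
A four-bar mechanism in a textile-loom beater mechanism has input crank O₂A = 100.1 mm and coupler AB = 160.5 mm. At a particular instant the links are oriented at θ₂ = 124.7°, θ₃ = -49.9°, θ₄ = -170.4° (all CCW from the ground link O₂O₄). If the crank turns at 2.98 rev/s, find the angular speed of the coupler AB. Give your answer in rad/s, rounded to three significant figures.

ω₂ = 18.72 rad/s (from 2.98 rev/s).
Differentiating the loop-closure r₂e^{iθ₂}+r₃e^{iθ₃}=r₁+r₄e^{iθ₄} gives r₂ω₂e^{iθ₂}+r₃ω₃e^{iθ₃}=r₄ω₄e^{iθ₄}.
Eliminating the other unknown: ω₃ = r₂ω₂ sin(θ₄−θ₂) / [r₃ sin(θ₃−θ₄)].
Numerator sine = +0.90557; denominator sine = +0.86163.
Result = 0.1001·18.72·(+0.90557) / (0.1605·(+0.86163)) = +12.273 rad/s; magnitude 12.273 rad/s.

12.3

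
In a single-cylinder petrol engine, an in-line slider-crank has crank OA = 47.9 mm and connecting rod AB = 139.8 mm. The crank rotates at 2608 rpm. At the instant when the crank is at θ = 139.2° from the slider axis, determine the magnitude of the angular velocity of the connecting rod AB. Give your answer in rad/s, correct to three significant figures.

72.7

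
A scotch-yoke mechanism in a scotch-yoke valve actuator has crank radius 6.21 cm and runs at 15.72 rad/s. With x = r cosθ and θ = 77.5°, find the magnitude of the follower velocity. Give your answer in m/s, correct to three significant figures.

0.953

ω = 15.72 rad/s
x = r cosθ ⇒ ẋ = −rω sinθ.
|v| = rω|sinθ| = 0.0621·15.72·|sin 77.5°| = 0.95307 m/s.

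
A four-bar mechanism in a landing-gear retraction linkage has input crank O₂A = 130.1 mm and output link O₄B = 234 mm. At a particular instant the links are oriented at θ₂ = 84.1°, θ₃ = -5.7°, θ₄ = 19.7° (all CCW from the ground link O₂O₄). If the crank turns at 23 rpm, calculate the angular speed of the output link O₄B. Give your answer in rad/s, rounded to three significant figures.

ω₂ = 2.409 rad/s (from 23 rpm).
Differentiating the loop-closure r₂e^{iθ₂}+r₃e^{iθ₃}=r₁+r₄e^{iθ₄} gives r₂ω₂e^{iθ₂}+r₃ω₃e^{iθ₃}=r₄ω₄e^{iθ₄}.
Eliminating the other unknown: ω₄ = r₂ω₂ sin(θ₂−θ₃) / [r₄ sin(θ₄−θ₃)].
Numerator sine = +0.99999; denominator sine = +0.42894.
Result = 0.1301·2.409·(+0.99999) / (0.234·(+0.42894)) = +3.1219 rad/s; magnitude 3.1219 rad/s.

3.12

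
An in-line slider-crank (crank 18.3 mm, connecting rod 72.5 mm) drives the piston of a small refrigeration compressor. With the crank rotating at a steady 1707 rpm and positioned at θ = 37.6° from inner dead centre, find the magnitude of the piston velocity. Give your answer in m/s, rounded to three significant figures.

ω = 2π·1707/60 = 178.8 rad/s
For an in-line slider-crank, x = r cosθ + √(L² − r² sin²θ), so v = −rω sinθ·[1 + r cosθ/√(L² − r² sin²θ)].
With r = 0.0183 m, L = 0.0725 m, θ = 37.6°: √(L² − r² sin²θ) = 0.071635 m.
v = −0.0183·178.8·0.61015·[1 + 0.0183·0.79229/0.071635] = -2.3999 m/s.
|v| = 2.3999 m/s.

2.40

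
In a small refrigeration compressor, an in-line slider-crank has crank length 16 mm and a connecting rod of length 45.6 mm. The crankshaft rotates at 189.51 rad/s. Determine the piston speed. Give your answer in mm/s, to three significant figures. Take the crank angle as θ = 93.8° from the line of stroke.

ω = 189.5 rad/s
For an in-line slider-crank, x = r cosθ + √(L² − r² sin²θ), so v = −rω sinθ·[1 + r cosθ/√(L² − r² sin²θ)].
With r = 0.016 m, L = 0.0456 m, θ = 93.8°: √(L² − r² sin²θ) = 0.042714 m.
v = −0.016·189.5·0.99780·[1 + 0.016·-0.06627/0.042714] = -2.9504 m/s.
|v| = 2.9504 m/s = 2950.4 mm/s.

2950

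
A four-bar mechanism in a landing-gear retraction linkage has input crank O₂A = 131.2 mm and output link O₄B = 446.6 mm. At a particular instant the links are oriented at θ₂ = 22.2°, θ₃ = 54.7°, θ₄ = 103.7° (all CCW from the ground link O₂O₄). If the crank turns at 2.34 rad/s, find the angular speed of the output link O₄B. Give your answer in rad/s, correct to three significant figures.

0.489

ω₂ = 2.34 rad/s
Differentiating the loop-closure r₂e^{iθ₂}+r₃e^{iθ₃}=r₁+r₄e^{iθ₄} gives r₂ω₂e^{iθ₂}+r₃ω₃e^{iθ₃}=r₄ω₄e^{iθ₄}.
Eliminating the other unknown: ω₄ = r₂ω₂ sin(θ₂−θ₃) / [r₄ sin(θ₄−θ₃)].
Numerator sine = -0.53730; denominator sine = +0.75471.
Result = 0.1312·2.34·(-0.53730) / (0.4466·(+0.75471)) = -0.4894 rad/s; magnitude 0.4894 rad/s.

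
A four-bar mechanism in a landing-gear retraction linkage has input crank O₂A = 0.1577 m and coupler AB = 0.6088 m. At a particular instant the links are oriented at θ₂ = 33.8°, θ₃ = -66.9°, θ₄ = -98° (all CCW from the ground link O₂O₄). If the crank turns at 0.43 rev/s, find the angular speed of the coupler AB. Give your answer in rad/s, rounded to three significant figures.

1.01

ω₂ = 2.702 rad/s (from 0.43 rev/s).
Differentiating the loop-closure r₂e^{iθ₂}+r₃e^{iθ₃}=r₁+r₄e^{iθ₄} gives r₂ω₂e^{iθ₂}+r₃ω₃e^{iθ₃}=r₄ω₄e^{iθ₄}.
Eliminating the other unknown: ω₃ = r₂ω₂ sin(θ₄−θ₂) / [r₃ sin(θ₃−θ₄)].
Numerator sine = -0.74548; denominator sine = +0.51653.
Result = 0.1577·2.702·(-0.74548) / (0.6088·(+0.51653)) = -1.01 rad/s; magnitude 1.01 rad/s.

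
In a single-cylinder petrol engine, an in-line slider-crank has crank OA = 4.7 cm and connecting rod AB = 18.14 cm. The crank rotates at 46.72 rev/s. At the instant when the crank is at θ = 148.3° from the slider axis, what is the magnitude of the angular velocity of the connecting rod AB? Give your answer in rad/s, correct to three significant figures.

65.3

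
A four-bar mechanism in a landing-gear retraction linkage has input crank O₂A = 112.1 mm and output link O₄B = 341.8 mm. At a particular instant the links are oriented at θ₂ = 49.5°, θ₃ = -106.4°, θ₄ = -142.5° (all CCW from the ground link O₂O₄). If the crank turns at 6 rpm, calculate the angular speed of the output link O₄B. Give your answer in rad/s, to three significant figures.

0.143

ω₂ = 0.6283 rad/s (from 6 rpm).
Differentiating the loop-closure r₂e^{iθ₂}+r₃e^{iθ₃}=r₁+r₄e^{iθ₄} gives r₂ω₂e^{iθ₂}+r₃ω₃e^{iθ₃}=r₄ω₄e^{iθ₄}.
Eliminating the other unknown: ω₄ = r₂ω₂ sin(θ₂−θ₃) / [r₄ sin(θ₄−θ₃)].
Numerator sine = +0.40833; denominator sine = -0.58920.
Result = 0.1121·0.6283·(+0.40833) / (0.3418·(-0.58920)) = -0.14281 rad/s; magnitude 0.14281 rad/s.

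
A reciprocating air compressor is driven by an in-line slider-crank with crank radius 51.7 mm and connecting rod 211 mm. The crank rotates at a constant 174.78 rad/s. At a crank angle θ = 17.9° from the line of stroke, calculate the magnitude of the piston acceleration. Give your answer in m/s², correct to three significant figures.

ω = 174.8 rad/s
x(θ) = r cosθ + √(L² − r² sin²θ); with ω constant, a = ω²·d²x/dθ².
d²x/dθ² = −r cosθ − r²(cos2θ)/√u − r⁴ sin²2θ/(4u^{3/2}),  u = L² − r² sin²θ = 0.0442685 m².
Substituting r = 0.0517 m, L = 0.211 m, θ = 17.9°: d²x/dθ² = -0.059567 m.
a = ω²·d²x/dθ² = (174.8)²·(-0.059567) = -1819.6 m/s²;  |a| = 1819.6 m/s².

1820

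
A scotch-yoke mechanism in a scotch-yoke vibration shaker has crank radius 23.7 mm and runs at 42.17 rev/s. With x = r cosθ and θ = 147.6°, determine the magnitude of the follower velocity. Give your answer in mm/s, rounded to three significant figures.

ω = 265 rad/s (from 42.17 rev/s).
x = r cosθ ⇒ ẋ = −rω sinθ.
|v| = rω|sinθ| = 0.0237·265·|sin 147.6°| = 3.3648 m/s = 3364.8 mm/s.

3360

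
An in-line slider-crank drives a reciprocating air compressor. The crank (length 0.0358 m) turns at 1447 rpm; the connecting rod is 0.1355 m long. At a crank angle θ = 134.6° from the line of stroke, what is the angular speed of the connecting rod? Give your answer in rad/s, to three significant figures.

28.6

ω = 151.5 rad/s (converted from 1447 rpm).
The rod makes angle φ with the slider axis where L sinφ = r sinθ; differentiating, L cosφ·φ̇ = r ω cosθ.
L cosφ = √(L² − r² sin²θ) = 0.13308 m.
|ω_rod| = r ω |cosθ| / √(L² − r² sin²θ) = 0.0358·151.5·0.70215/0.13308 = 28.622 rad/s.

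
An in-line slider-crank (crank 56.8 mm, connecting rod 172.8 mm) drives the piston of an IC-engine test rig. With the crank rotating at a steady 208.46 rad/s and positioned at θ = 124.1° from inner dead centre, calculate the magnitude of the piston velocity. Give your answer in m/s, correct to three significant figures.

7.93

ω = 208.5 rad/s
For an in-line slider-crank, x = r cosθ + √(L² − r² sin²θ), so v = −rω sinθ·[1 + r cosθ/√(L² − r² sin²θ)].
With r = 0.0568 m, L = 0.1728 m, θ = 124.1°: √(L² − r² sin²θ) = 0.16628 m.
v = −0.0568·208.5·0.82806·[1 + 0.0568·-0.56064/0.16628] = -7.9269 m/s.
|v| = 7.9269 m/s.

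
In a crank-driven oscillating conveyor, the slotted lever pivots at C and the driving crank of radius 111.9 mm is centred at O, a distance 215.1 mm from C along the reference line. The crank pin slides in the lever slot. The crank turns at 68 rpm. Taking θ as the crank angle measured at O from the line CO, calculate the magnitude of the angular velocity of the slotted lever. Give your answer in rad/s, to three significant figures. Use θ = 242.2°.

0.254

ω = 7.121 rad/s (from 68 rpm).
Crank pin A relative to C: A = (d + r cosθ, r sinθ); lever angle φ = atan2(r sinθ, d + r cosθ).
Differentiating tanφ: φ̇ = rω(d cosθ + r)/(d² + r² + 2dr cosθ).
d² + r² + 2dr cosθ = |CA|² = 0.0363381 m²;  d cosθ + r = +0.01158 m.
|ω_lever| = |0.1119·7.121·+0.01158| / 0.0363381 = 0.25394 rad/s.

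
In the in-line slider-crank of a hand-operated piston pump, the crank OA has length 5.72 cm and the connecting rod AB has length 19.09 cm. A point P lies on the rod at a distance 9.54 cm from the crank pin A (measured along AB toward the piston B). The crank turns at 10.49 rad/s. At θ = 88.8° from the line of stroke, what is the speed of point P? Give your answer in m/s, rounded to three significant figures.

0.602

ω = 10.49 rad/s.  Crank-pin speed |V_A| = rω = 0.60003 m/s, perpendicular to OA.
Rod angle: sinφ = −(r/L) sinθ ⇒ φ = -17.432°; ω_rod = −rω cosθ/√(L²−r²sin²θ) = -0.068994 rad/s.
V_P = V_A + ω_rod × AP, with AP = 0.0954 m along the rod.
Components: V_Px = −rω sinθ − a·ω_rod·sinφ = -0.60187 m/s;  V_Py = rω cosθ + a·ω_rod·cosφ = +0.0062863 m/s.
|V_P| = √(V_Px² + V_Py²) = 0.6019 m/s.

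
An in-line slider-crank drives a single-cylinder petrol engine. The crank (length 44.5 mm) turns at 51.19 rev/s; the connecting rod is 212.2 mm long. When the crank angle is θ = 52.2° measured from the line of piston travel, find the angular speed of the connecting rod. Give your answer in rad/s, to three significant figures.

41.9

ω = 321.6 rad/s (converted from 51.19 rev/s).
The rod makes angle φ with the slider axis where L sinφ = r sinθ; differentiating, L cosφ·φ̇ = r ω cosθ.
L cosφ = √(L² − r² sin²θ) = 0.20927 m.
|ω_rod| = r ω |cosθ| / √(L² − r² sin²θ) = 0.0445·321.6·0.61291/0.20927 = 41.92 rad/s.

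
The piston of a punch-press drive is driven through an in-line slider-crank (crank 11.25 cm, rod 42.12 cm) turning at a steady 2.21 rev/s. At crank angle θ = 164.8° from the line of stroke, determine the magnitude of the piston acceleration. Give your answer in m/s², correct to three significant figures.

ω = 2π·2.21 = 13.89 rad/s
x(θ) = r cosθ + √(L² − r² sin²θ); with ω constant, a = ω²·d²x/dθ².
d²x/dθ² = −r cosθ − r²(cos2θ)/√u − r⁴ sin²2θ/(4u^{3/2}),  u = L² − r² sin²θ = 0.176539 m².
Substituting r = 0.1125 m, L = 0.4212 m, θ = 164.8°: d²x/dθ² = +0.082445 m.
a = ω²·d²x/dθ² = (13.89)²·(+0.082445) = +15.897 m/s²;  |a| = 15.897 m/s².

15.9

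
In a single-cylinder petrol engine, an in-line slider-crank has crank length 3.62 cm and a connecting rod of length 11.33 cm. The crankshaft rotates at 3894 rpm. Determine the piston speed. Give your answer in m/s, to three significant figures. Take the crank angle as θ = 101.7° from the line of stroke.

ω = 2π·3894/60 = 407.8 rad/s
For an in-line slider-crank, x = r cosθ + √(L² − r² sin²θ), so v = −rω sinθ·[1 + r cosθ/√(L² − r² sin²θ)].
With r = 0.0362 m, L = 0.1133 m, θ = 101.7°: √(L² − r² sin²θ) = 0.10761 m.
v = −0.0362·407.8·0.97922·[1 + 0.0362·-0.20279/0.10761] = -13.469 m/s.
|v| = 13.469 m/s.

13.5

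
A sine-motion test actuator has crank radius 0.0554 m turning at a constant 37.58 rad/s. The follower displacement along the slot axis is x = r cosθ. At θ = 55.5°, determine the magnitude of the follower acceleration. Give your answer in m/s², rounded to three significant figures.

44.3

ω = 37.58 rad/s
x = r cosθ ⇒ ẍ = −rω² cosθ (ω constant).
|a| = rω²|cosθ| = 0.0554·(37.58)²·|cos 55.5°| = 44.315 m/s².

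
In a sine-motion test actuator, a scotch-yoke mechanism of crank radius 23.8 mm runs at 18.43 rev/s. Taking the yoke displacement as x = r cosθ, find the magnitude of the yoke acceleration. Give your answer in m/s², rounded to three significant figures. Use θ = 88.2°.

10.0

ω = 115.8 rad/s (from 18.43 rev/s).
x = r cosθ ⇒ ẍ = −rω² cosθ (ω constant).
|a| = rω²|cosθ| = 0.0238·(115.8)²·|cos 88.2°| = 10.025 m/s².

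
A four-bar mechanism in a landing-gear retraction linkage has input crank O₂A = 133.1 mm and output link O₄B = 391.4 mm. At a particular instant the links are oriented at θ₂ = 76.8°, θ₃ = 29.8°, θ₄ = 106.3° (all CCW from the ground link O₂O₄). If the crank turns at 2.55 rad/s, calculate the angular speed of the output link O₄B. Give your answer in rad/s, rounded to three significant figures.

0.652

ω₂ = 2.55 rad/s
Differentiating the loop-closure r₂e^{iθ₂}+r₃e^{iθ₃}=r₁+r₄e^{iθ₄} gives r₂ω₂e^{iθ₂}+r₃ω₃e^{iθ₃}=r₄ω₄e^{iθ₄}.
Eliminating the other unknown: ω₄ = r₂ω₂ sin(θ₂−θ₃) / [r₄ sin(θ₄−θ₃)].
Numerator sine = +0.73135; denominator sine = +0.97237.
Result = 0.1331·2.55·(+0.73135) / (0.3914·(+0.97237)) = +0.65222 rad/s; magnitude 0.65222 rad/s.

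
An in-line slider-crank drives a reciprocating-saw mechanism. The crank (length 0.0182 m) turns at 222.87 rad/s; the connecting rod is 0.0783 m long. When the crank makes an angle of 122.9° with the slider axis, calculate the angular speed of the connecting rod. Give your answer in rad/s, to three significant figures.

28.7

ω = 222.9 rad/s
The rod makes angle φ with the slider axis where L sinφ = r sinθ; differentiating, L cosφ·φ̇ = r ω cosθ.
L cosφ = √(L² − r² sin²θ) = 0.076794 m.
|ω_rod| = r ω |cosθ| / √(L² − r² sin²θ) = 0.0182·222.9·0.54317/0.076794 = 28.69 rad/s.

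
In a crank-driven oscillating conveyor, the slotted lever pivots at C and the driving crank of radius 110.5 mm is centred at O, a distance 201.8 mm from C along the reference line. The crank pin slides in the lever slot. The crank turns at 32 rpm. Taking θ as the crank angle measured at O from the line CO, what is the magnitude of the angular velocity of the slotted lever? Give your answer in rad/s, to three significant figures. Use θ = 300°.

ω = 3.351 rad/s (from 32 rpm).
Crank pin A relative to C: A = (d + r cosθ, r sinθ); lever angle φ = atan2(r sinθ, d + r cosθ).
Differentiating tanφ: φ̇ = rω(d cosθ + r)/(d² + r² + 2dr cosθ).
d² + r² + 2dr cosθ = |CA|² = 0.0752324 m²;  d cosθ + r = +0.2114 m.
|ω_lever| = |0.1105·3.351·+0.2114| / 0.0752324 = 1.0405 rad/s.

1.04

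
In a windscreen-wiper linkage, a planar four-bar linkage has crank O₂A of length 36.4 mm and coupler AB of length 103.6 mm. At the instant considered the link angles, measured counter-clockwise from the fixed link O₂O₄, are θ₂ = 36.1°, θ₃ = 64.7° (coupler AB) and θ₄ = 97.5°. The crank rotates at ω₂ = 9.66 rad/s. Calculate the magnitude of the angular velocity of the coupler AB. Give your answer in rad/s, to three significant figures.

ω₂ = 9.66 rad/s
Differentiating the loop-closure r₂e^{iθ₂}+r₃e^{iθ₃}=r₁+r₄e^{iθ₄} gives r₂ω₂e^{iθ₂}+r₃ω₃e^{iθ₃}=r₄ω₄e^{iθ₄}.
Eliminating the other unknown: ω₃ = r₂ω₂ sin(θ₄−θ₂) / [r₃ sin(θ₃−θ₄)].
Numerator sine = +0.87798; denominator sine = -0.54171.
Result = 0.0364·9.66·(+0.87798) / (0.1036·(-0.54171)) = -5.501 rad/s; magnitude 5.501 rad/s.

5.50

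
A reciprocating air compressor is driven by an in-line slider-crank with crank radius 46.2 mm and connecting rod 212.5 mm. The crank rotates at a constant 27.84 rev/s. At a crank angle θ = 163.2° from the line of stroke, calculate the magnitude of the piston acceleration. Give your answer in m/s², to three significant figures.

1100

ω = 2π·27.8 = 174.9 rad/s
x(θ) = r cosθ + √(L² − r² sin²θ); with ω constant, a = ω²·d²x/dθ².
d²x/dθ² = −r cosθ − r²(cos2θ)/√u − r⁴ sin²2θ/(4u^{3/2}),  u = L² − r² sin²θ = 0.0449779 m².
Substituting r = 0.0462 m, L = 0.2125 m, θ = 163.2°: d²x/dθ² = +0.035809 m.
a = ω²·d²x/dθ² = (174.9)²·(+0.035809) = +1095.7 m/s²;  |a| = 1095.7 m/s².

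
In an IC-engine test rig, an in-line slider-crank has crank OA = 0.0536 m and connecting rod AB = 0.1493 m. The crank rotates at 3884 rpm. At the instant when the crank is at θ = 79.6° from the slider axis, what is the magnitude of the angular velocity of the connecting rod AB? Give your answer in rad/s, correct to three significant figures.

28.2

ω = 406.7 rad/s (converted from 3884 rpm).
The rod makes angle φ with the slider axis where L sinφ = r sinθ; differentiating, L cosφ·φ̇ = r ω cosθ.
L cosφ = √(L² − r² sin²θ) = 0.13968 m.
|ω_rod| = r ω |cosθ| / √(L² − r² sin²θ) = 0.0536·406.7·0.18052/0.13968 = 28.174 rad/s.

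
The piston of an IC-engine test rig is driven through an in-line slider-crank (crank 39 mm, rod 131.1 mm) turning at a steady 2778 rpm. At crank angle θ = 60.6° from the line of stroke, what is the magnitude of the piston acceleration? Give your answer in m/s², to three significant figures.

ω = 2π·2778/60 = 290.9 rad/s
x(θ) = r cosθ + √(L² − r² sin²θ); with ω constant, a = ω²·d²x/dθ².
d²x/dθ² = −r cosθ − r²(cos2θ)/√u − r⁴ sin²2θ/(4u^{3/2}),  u = L² − r² sin²θ = 0.0160328 m².
Substituting r = 0.039 m, L = 0.1311 m, θ = 60.6°: d²x/dθ² = -0.013131 m.
a = ω²·d²x/dθ² = (290.9)²·(-0.013131) = -1111.3 m/s²;  |a| = 1111.3 m/s².

1110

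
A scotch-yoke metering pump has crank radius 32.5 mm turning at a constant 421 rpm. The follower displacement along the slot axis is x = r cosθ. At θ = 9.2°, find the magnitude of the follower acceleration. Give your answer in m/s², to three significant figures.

62.4

ω = 44.09 rad/s (from 421 rpm).
x = r cosθ ⇒ ẍ = −rω² cosθ (ω constant).
|a| = rω²|cosθ| = 0.0325·(44.09)²·|cos 9.2°| = 62.357 m/s².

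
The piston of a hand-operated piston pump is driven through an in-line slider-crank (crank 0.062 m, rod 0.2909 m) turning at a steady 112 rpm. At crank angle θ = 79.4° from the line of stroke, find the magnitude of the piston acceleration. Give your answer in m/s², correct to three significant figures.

ω = 2π·112/60 = 11.73 rad/s
x(θ) = r cosθ + √(L² − r² sin²θ); with ω constant, a = ω²·d²x/dθ².
d²x/dθ² = −r cosθ − r²(cos2θ)/√u − r⁴ sin²2θ/(4u^{3/2}),  u = L² − r² sin²θ = 0.0809089 m².
Substituting r = 0.062 m, L = 0.2909 m, θ = 79.4°: d²x/dθ² = +0.0011735 m.
a = ω²·d²x/dθ² = (11.73)²·(+0.0011735) = +0.16143 m/s²;  |a| = 0.16143 m/s².

0.161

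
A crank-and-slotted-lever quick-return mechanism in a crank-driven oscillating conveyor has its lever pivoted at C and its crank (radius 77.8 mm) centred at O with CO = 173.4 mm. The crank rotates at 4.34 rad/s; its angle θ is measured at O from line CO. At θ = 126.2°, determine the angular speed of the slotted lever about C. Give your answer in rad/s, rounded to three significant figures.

ω = 4.34 rad/s
Crank pin A relative to C: A = (d + r cosθ, r sinθ); lever angle φ = atan2(r sinθ, d + r cosθ).
Differentiating tanφ: φ̇ = rω(d cosθ + r)/(d² + r² + 2dr cosθ).
d² + r² + 2dr cosθ = |CA|² = 0.0201852 m²;  d cosθ + r = -0.024611 m.
|ω_lever| = |0.0778·4.34·-0.024611| / 0.0201852 = 0.41168 rad/s.

0.412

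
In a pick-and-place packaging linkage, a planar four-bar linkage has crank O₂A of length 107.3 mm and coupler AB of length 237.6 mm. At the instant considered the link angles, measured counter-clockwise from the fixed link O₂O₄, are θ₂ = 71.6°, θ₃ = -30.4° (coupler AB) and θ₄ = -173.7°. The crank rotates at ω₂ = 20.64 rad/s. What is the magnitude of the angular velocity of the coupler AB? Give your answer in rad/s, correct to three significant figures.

14.2

ω₂ = 20.64 rad/s
Differentiating the loop-closure r₂e^{iθ₂}+r₃e^{iθ₃}=r₁+r₄e^{iθ₄} gives r₂ω₂e^{iθ₂}+r₃ω₃e^{iθ₃}=r₄ω₄e^{iθ₄}.
Eliminating the other unknown: ω₃ = r₂ω₂ sin(θ₄−θ₂) / [r₃ sin(θ₃−θ₄)].
Numerator sine = +0.90851; denominator sine = +0.59763.
Result = 0.1073·20.64·(+0.90851) / (0.2376·(+0.59763)) = +14.17 rad/s; magnitude 14.17 rad/s.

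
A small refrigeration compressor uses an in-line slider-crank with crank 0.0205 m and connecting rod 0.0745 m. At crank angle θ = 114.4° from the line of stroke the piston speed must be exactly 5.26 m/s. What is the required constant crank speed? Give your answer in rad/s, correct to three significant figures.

For an in-line slider-crank, |v_piston| = rω|sinθ|·[1 + r cosθ/√(L² − r² sin²θ)].
With r = 0.0205 m, L = 0.0745 m, θ = 114.4°: the bracketed kinematic factor |dx/dθ| = 0.016477 m.
ω = v/|dx/dθ| = 5.26/0.016477 = 319.23 rad/s.

319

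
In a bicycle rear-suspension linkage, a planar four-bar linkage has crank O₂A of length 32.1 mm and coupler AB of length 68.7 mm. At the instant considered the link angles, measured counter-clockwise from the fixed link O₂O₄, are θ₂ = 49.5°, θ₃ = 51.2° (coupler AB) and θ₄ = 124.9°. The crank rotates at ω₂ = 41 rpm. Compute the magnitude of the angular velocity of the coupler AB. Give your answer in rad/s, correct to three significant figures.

ω₂ = 4.294 rad/s (from 41 rpm).
Differentiating the loop-closure r₂e^{iθ₂}+r₃e^{iθ₃}=r₁+r₄e^{iθ₄} gives r₂ω₂e^{iθ₂}+r₃ω₃e^{iθ₃}=r₄ω₄e^{iθ₄}.
Eliminating the other unknown: ω₃ = r₂ω₂ sin(θ₄−θ₂) / [r₃ sin(θ₃−θ₄)].
Numerator sine = +0.96771; denominator sine = -0.95981.
Result = 0.0321·4.294·(+0.96771) / (0.0687·(-0.95981)) = -2.0227 rad/s; magnitude 2.0227 rad/s.

2.02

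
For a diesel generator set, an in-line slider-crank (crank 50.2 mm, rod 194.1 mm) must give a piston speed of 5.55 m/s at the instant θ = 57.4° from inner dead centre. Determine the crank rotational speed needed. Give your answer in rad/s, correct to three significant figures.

For an in-line slider-crank, |v_piston| = rω|sinθ|·[1 + r cosθ/√(L² − r² sin²θ)].
With r = 0.0502 m, L = 0.1941 m, θ = 57.4°: the bracketed kinematic factor |dx/dθ| = 0.048329 m.
ω = v/|dx/dθ| = 5.55/0.048329 = 114.84 rad/s.

115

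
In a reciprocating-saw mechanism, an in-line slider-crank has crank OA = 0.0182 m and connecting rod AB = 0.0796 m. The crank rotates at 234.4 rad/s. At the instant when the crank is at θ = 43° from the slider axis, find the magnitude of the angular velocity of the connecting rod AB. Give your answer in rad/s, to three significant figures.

39.7

ω = 234.4 rad/s
The rod makes angle φ with the slider axis where L sinφ = r sinθ; differentiating, L cosφ·φ̇ = r ω cosθ.
L cosφ = √(L² − r² sin²θ) = 0.078626 m.
|ω_rod| = r ω |cosθ| / √(L² − r² sin²θ) = 0.0182·234.4·0.73135/0.078626 = 39.682 rad/s.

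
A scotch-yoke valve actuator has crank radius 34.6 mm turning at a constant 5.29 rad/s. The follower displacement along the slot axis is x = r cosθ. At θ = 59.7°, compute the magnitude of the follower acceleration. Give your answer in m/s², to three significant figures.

0.489

ω = 5.29 rad/s
x = r cosθ ⇒ ẍ = −rω² cosθ (ω constant).
|a| = rω²|cosθ| = 0.0346·(5.29)²·|cos 59.7°| = 0.48851 m/s².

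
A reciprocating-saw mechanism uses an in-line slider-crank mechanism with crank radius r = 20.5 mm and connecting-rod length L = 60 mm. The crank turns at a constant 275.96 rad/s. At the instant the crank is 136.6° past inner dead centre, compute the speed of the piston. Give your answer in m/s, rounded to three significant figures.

ω = 276 rad/s
For an in-line slider-crank, x = r cosθ + √(L² − r² sin²θ), so v = −rω sinθ·[1 + r cosθ/√(L² − r² sin²θ)].
With r = 0.0205 m, L = 0.06 m, θ = 136.6°: √(L² − r² sin²θ) = 0.058323 m.
v = −0.0205·276·0.68709·[1 + 0.0205·-0.72657/0.058323] = -2.8943 m/s.
|v| = 2.8943 m/s.

2.89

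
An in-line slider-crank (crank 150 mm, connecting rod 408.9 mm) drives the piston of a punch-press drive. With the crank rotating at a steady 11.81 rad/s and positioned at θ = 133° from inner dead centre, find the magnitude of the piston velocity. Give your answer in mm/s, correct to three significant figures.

959

ω = 11.81 rad/s
For an in-line slider-crank, x = r cosθ + √(L² − r² sin²θ), so v = −rω sinθ·[1 + r cosθ/√(L² − r² sin²θ)].
With r = 0.15 m, L = 0.4089 m, θ = 133°: √(L² − r² sin²θ) = 0.39391 m.
v = −0.15·11.81·0.73135·[1 + 0.15·-0.68200/0.39391] = -0.95912 m/s.
|v| = 0.95912 m/s = 959.12 mm/s.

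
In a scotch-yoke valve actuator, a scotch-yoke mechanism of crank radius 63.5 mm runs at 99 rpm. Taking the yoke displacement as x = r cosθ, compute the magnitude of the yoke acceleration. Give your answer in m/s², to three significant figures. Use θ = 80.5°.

ω = 10.37 rad/s (from 99 rpm).
x = r cosθ ⇒ ẍ = −rω² cosθ (ω constant).
|a| = rω²|cosθ| = 0.0635·(10.37)²·|cos 80.5°| = 1.1264 m/s².

1.13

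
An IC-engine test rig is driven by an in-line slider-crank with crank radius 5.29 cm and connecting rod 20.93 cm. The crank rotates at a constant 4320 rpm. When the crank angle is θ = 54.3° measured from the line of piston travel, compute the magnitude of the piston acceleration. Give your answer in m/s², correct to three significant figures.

ω = 2π·4320/60 = 452.4 rad/s
x(θ) = r cosθ + √(L² − r² sin²θ); with ω constant, a = ω²·d²x/dθ².
d²x/dθ² = −r cosθ − r²(cos2θ)/√u − r⁴ sin²2θ/(4u^{3/2}),  u = L² − r² sin²θ = 0.041961 m².
Substituting r = 0.0529 m, L = 0.2093 m, θ = 54.3°: d²x/dθ² = -0.026717 m.
a = ω²·d²x/dθ² = (452.4)²·(-0.026717) = -5467.7 m/s²;  |a| = 5467.7 m/s².

5470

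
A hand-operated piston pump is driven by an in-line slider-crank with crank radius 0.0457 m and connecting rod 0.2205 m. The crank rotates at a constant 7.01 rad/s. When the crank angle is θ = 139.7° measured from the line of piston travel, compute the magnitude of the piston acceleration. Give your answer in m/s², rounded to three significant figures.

1.63

ω = 7.01 rad/s
x(θ) = r cosθ + √(L² − r² sin²θ); with ω constant, a = ω²·d²x/dθ².
d²x/dθ² = −r cosθ − r²(cos2θ)/√u − r⁴ sin²2θ/(4u^{3/2}),  u = L² − r² sin²θ = 0.0477466 m².
Substituting r = 0.0457 m, L = 0.2205 m, θ = 139.7°: d²x/dθ² = +0.033191 m.
a = ω²·d²x/dθ² = (7.01)²·(+0.033191) = +1.631 m/s²;  |a| = 1.631 m/s².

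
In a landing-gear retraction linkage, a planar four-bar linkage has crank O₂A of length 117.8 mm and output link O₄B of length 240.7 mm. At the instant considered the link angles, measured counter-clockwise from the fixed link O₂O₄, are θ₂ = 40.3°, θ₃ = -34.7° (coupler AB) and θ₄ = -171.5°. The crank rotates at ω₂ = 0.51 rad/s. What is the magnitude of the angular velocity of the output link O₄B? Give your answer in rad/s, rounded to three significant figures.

ω₂ = 0.51 rad/s
Differentiating the loop-closure r₂e^{iθ₂}+r₃e^{iθ₃}=r₁+r₄e^{iθ₄} gives r₂ω₂e^{iθ₂}+r₃ω₃e^{iθ₃}=r₄ω₄e^{iθ₄}.
Eliminating the other unknown: ω₄ = r₂ω₂ sin(θ₂−θ₃) / [r₄ sin(θ₄−θ₃)].
Numerator sine = +0.96593; denominator sine = -0.68455.
Result = 0.1178·0.51·(+0.96593) / (0.2407·(-0.68455)) = -0.35219 rad/s; magnitude 0.35219 rad/s.

0.352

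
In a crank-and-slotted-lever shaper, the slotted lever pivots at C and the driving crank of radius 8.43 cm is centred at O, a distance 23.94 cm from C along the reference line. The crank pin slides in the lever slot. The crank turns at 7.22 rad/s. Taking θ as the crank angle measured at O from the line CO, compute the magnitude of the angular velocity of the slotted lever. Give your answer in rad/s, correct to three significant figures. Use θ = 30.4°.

ω = 7.22 rad/s
Crank pin A relative to C: A = (d + r cosθ, r sinθ); lever angle φ = atan2(r sinθ, d + r cosθ).
Differentiating tanφ: φ̇ = rω(d cosθ + r)/(d² + r² + 2dr cosθ).
d² + r² + 2dr cosθ = |CA|² = 0.0992324 m²;  d cosθ + r = +0.29079 m.
|ω_lever| = |0.0843·7.22·+0.29079| / 0.0992324 = 1.7835 rad/s.

1.78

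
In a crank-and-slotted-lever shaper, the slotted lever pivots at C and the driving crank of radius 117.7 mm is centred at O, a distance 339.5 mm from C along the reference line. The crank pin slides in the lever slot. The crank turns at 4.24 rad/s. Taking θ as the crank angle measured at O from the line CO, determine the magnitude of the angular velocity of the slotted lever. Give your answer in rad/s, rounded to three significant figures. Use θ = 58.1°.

0.865

ω = 4.24 rad/s
Crank pin A relative to C: A = (d + r cosθ, r sinθ); lever angle φ = atan2(r sinθ, d + r cosθ).
Differentiating tanφ: φ̇ = rω(d cosθ + r)/(d² + r² + 2dr cosθ).
d² + r² + 2dr cosθ = |CA|² = 0.171345 m²;  d cosθ + r = +0.2971 m.
|ω_lever| = |0.1177·4.24·+0.2971| / 0.171345 = 0.86533 rad/s.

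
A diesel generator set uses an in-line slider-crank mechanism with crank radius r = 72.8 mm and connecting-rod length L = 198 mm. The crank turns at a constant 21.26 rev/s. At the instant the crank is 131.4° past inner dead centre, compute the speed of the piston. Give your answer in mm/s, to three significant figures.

5450

ω = 2π·21.3 = 133.6 rad/s
For an in-line slider-crank, x = r cosθ + √(L² − r² sin²θ), so v = −rω sinθ·[1 + r cosθ/√(L² − r² sin²θ)].
With r = 0.0728 m, L = 0.198 m, θ = 131.4°: √(L² − r² sin²θ) = 0.19032 m.
v = −0.0728·133.6·0.75011·[1 + 0.0728·-0.66131/0.19032] = -5.4493 m/s.
|v| = 5.4493 m/s = 5449.3 mm/s.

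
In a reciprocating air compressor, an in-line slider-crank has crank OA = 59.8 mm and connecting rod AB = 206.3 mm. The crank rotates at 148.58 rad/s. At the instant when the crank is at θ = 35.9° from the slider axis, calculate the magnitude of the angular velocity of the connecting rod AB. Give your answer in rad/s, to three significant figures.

35.4

ω = 148.6 rad/s
The rod makes angle φ with the slider axis where L sinφ = r sinθ; differentiating, L cosφ·φ̇ = r ω cosθ.
L cosφ = √(L² − r² sin²θ) = 0.2033 m.
|ω_rod| = r ω |cosθ| / √(L² − r² sin²θ) = 0.0598·148.6·0.81004/0.2033 = 35.403 rad/s.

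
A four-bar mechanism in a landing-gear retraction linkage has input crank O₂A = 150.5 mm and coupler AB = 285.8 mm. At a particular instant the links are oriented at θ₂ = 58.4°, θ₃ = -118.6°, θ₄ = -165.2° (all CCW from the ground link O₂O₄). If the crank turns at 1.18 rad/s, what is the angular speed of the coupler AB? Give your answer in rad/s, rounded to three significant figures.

ω₂ = 1.18 rad/s
Differentiating the loop-closure r₂e^{iθ₂}+r₃e^{iθ₃}=r₁+r₄e^{iθ₄} gives r₂ω₂e^{iθ₂}+r₃ω₃e^{iθ₃}=r₄ω₄e^{iθ₄}.
Eliminating the other unknown: ω₃ = r₂ω₂ sin(θ₄−θ₂) / [r₃ sin(θ₃−θ₄)].
Numerator sine = +0.68962; denominator sine = +0.72657.
Result = 0.1505·1.18·(+0.68962) / (0.2858·(+0.72657)) = +0.58977 rad/s; magnitude 0.58977 rad/s.

0.590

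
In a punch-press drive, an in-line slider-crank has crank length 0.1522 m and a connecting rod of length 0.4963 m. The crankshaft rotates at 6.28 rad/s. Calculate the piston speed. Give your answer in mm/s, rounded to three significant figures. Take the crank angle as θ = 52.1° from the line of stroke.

ω = 6.28 rad/s
For an in-line slider-crank, x = r cosθ + √(L² − r² sin²θ), so v = −rω sinθ·[1 + r cosθ/√(L² − r² sin²θ)].
With r = 0.1522 m, L = 0.4963 m, θ = 52.1°: √(L² − r² sin²θ) = 0.48155 m.
v = −0.1522·6.28·0.78908·[1 + 0.1522·0.61429/0.48155] = -0.90065 m/s.
|v| = 0.90065 m/s = 900.65 mm/s.

901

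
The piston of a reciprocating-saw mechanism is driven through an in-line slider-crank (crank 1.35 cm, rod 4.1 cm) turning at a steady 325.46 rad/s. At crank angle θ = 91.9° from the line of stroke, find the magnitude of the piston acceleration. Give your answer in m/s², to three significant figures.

545

ω = 325.5 rad/s
x(θ) = r cosθ + √(L² − r² sin²θ); with ω constant, a = ω²·d²x/dθ².
d²x/dθ² = −r cosθ − r²(cos2θ)/√u − r⁴ sin²2θ/(4u^{3/2}),  u = L² − r² sin²θ = 0.00149895 m².
Substituting r = 0.0135 m, L = 0.041 m, θ = 91.9°: d²x/dθ² = +0.0051439 m.
a = ω²·d²x/dθ² = (325.5)²·(+0.0051439) = +544.87 m/s²;  |a| = 544.87 m/s².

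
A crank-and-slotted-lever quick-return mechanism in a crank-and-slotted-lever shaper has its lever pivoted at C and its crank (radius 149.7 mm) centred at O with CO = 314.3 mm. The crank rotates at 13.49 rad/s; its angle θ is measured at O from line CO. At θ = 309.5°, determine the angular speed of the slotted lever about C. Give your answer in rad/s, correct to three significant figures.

ω = 13.49 rad/s
Crank pin A relative to C: A = (d + r cosθ, r sinθ); lever angle φ = atan2(r sinθ, d + r cosθ).
Differentiating tanφ: φ̇ = rω(d cosθ + r)/(d² + r² + 2dr cosθ).
d² + r² + 2dr cosθ = |CA|² = 0.18105 m²;  d cosθ + r = +0.34962 m.
|ω_lever| = |0.1497·13.49·+0.34962| / 0.18105 = 3.8997 rad/s.

3.90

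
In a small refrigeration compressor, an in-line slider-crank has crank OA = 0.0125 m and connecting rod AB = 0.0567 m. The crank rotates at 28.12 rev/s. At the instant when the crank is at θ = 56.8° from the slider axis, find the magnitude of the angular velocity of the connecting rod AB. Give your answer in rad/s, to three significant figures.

ω = 176.7 rad/s (converted from 28.12 rev/s).
The rod makes angle φ with the slider axis where L sinφ = r sinθ; differentiating, L cosφ·φ̇ = r ω cosθ.
L cosφ = √(L² − r² sin²θ) = 0.055727 m.
|ω_rod| = r ω |cosθ| / √(L² − r² sin²θ) = 0.0125·176.7·0.54756/0.055727 = 21.701 rad/s.

21.7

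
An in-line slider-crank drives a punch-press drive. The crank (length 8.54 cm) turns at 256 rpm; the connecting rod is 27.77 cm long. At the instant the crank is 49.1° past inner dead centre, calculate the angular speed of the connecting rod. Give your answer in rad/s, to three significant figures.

5.55

ω = 26.81 rad/s (converted from 256 rpm).
The rod makes angle φ with the slider axis where L sinφ = r sinθ; differentiating, L cosφ·φ̇ = r ω cosθ.
L cosφ = √(L² − r² sin²θ) = 0.27009 m.
|ω_rod| = r ω |cosθ| / √(L² − r² sin²θ) = 0.0854·26.81·0.65474/0.27009 = 5.5499 rad/s.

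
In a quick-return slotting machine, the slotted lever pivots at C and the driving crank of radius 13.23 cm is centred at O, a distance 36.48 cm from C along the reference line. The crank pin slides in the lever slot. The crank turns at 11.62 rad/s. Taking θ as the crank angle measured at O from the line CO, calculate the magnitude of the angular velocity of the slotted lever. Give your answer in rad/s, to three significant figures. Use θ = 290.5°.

2.17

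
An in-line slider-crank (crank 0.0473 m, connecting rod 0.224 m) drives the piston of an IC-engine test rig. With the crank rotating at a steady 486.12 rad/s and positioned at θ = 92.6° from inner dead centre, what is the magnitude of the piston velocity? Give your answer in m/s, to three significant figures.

22.7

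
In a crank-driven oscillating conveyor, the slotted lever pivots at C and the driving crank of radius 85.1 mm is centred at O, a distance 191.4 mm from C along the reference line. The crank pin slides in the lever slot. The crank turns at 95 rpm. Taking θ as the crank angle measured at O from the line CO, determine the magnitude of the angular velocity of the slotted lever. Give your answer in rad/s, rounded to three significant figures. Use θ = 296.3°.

2.47

ω = 9.948 rad/s (from 95 rpm).
Crank pin A relative to C: A = (d + r cosθ, r sinθ); lever angle φ = atan2(r sinθ, d + r cosθ).
Differentiating tanφ: φ̇ = rω(d cosθ + r)/(d² + r² + 2dr cosθ).
d² + r² + 2dr cosθ = |CA|² = 0.0583096 m²;  d cosθ + r = +0.1699 m.
|ω_lever| = |0.0851·9.948·+0.1699| / 0.0583096 = 2.4669 rad/s.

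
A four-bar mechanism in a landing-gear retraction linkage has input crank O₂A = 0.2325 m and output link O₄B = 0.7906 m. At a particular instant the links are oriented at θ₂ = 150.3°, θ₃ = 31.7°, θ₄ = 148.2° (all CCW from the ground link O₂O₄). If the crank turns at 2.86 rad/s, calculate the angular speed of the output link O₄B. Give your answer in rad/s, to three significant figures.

ω₂ = 2.86 rad/s
Differentiating the loop-closure r₂e^{iθ₂}+r₃e^{iθ₃}=r₁+r₄e^{iθ₄} gives r₂ω₂e^{iθ₂}+r₃ω₃e^{iθ₃}=r₄ω₄e^{iθ₄}.
Eliminating the other unknown: ω₄ = r₂ω₂ sin(θ₂−θ₃) / [r₄ sin(θ₄−θ₃)].
Numerator sine = +0.87798; denominator sine = +0.89493.
Result = 0.2325·2.86·(+0.87798) / (0.7906·(+0.89493)) = +0.82514 rad/s; magnitude 0.82514 rad/s.

0.825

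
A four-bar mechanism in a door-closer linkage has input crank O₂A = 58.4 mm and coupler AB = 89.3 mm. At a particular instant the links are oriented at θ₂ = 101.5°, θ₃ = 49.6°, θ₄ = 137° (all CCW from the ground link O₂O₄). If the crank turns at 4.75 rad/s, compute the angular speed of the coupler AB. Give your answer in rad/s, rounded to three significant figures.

ω₂ = 4.75 rad/s
Differentiating the loop-closure r₂e^{iθ₂}+r₃e^{iθ₃}=r₁+r₄e^{iθ₄} gives r₂ω₂e^{iθ₂}+r₃ω₃e^{iθ₃}=r₄ω₄e^{iθ₄}.
Eliminating the other unknown: ω₃ = r₂ω₂ sin(θ₄−θ₂) / [r₃ sin(θ₃−θ₄)].
Numerator sine = +0.58070; denominator sine = -0.99897.
Result = 0.0584·4.75·(+0.58070) / (0.0893·(-0.99897)) = -1.8057 rad/s; magnitude 1.8057 rad/s.

1.81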